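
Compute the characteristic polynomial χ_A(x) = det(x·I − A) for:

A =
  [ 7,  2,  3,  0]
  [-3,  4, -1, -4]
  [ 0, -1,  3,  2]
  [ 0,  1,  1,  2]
x^4 - 16*x^3 + 96*x^2 - 256*x + 256

Expanding det(x·I − A) (e.g. by cofactor expansion or by noting that A is similar to its Jordan form J, which has the same characteristic polynomial as A) gives
  χ_A(x) = x^4 - 16*x^3 + 96*x^2 - 256*x + 256
which factors as (x - 4)^4. The eigenvalues (with algebraic multiplicities) are λ = 4 with multiplicity 4.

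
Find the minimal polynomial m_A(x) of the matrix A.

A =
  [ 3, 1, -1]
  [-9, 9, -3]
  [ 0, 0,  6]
x^2 - 12*x + 36

The characteristic polynomial is χ_A(x) = (x - 6)^3, so the eigenvalues are known. The minimal polynomial is
  m_A(x) = Π_λ (x − λ)^{k_λ}
where k_λ is the size of the *largest* Jordan block for λ (equivalently, the smallest k with (A − λI)^k v = 0 for every generalised eigenvector v of λ).

  λ = 6: largest Jordan block has size 2, contributing (x − 6)^2

So m_A(x) = (x - 6)^2 = x^2 - 12*x + 36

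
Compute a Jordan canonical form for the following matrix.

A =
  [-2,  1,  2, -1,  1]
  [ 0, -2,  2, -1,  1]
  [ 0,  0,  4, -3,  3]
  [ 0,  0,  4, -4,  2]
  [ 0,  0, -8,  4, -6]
J_3(-2) ⊕ J_1(-2) ⊕ J_1(-2)

The characteristic polynomial is
  det(x·I − A) = x^5 + 10*x^4 + 40*x^3 + 80*x^2 + 80*x + 32 = (x + 2)^5

Eigenvalues and multiplicities (the geometric multiplicity of λ is n − rank(A − λI), which equals the number of Jordan blocks for λ):
  λ = -2: algebraic multiplicity = 5, geometric multiplicity = 3

Determining the block sizes for each eigenvalue:
  λ = -2: with am = 5 and gm = 3, the partition is not yet determined (e.g. several partitions of 5 into 3 parts exist). Let N = A − (-2)·I. Computing rank(N^1) = 2, rank(N^2) = 1, rank(N^3) = 0; the number of blocks of size ≥ j is rank(N^{j−1}) − rank(N^j), giving [3, 1, 1]. So we have 1 block(s) of size 3, 2 block(s) of size 1 → block sizes [3, 1, 1]

Assembling the blocks gives a Jordan form
J =
  [-2,  1,  0,  0,  0]
  [ 0, -2,  1,  0,  0]
  [ 0,  0, -2,  0,  0]
  [ 0,  0,  0, -2,  0]
  [ 0,  0,  0,  0, -2]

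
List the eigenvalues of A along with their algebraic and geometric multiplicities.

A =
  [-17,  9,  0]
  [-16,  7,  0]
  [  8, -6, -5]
λ = -5: alg = 3, geom = 2

Step 1 — factor the characteristic polynomial to read off the algebraic multiplicities:
  χ_A(x) = (x + 5)^3

Step 2 — compute geometric multiplicities via the rank-nullity identity g(λ) = n − rank(A − λI):
  rank(A − (-5)·I) = 1, so dim ker(A − (-5)·I) = n − 1 = 2

Summary:
  λ = -5: algebraic multiplicity = 3, geometric multiplicity = 2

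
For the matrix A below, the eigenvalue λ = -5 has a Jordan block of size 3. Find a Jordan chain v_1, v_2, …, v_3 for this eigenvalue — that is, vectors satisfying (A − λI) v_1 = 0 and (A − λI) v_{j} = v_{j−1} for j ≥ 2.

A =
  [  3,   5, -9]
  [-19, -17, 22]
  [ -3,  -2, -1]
A Jordan chain for λ = -5 of length 3:
v_1 = (-4, 10, 2)ᵀ
v_2 = (8, -19, -3)ᵀ
v_3 = (1, 0, 0)ᵀ

Let N = A − (-5)·I. We want v_3 with N^3 v_3 = 0 but N^2 v_3 ≠ 0; then v_{j-1} := N · v_j for j = 3, …, 2.

Pick v_3 = (1, 0, 0)ᵀ.
Then v_2 = N · v_3 = (8, -19, -3)ᵀ.
Then v_1 = N · v_2 = (-4, 10, 2)ᵀ.

Sanity check: (A − (-5)·I) v_1 = (0, 0, 0)ᵀ = 0. ✓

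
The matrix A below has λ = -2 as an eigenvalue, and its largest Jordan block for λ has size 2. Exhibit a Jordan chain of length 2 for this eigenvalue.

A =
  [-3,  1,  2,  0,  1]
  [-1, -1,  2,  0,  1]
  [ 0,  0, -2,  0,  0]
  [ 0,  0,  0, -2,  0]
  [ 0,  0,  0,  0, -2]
A Jordan chain for λ = -2 of length 2:
v_1 = (-1, -1, 0, 0, 0)ᵀ
v_2 = (1, 0, 0, 0, 0)ᵀ

Let N = A − (-2)·I. We want v_2 with N^2 v_2 = 0 but N^1 v_2 ≠ 0; then v_{j-1} := N · v_j for j = 2, …, 2.

Pick v_2 = (1, 0, 0, 0, 0)ᵀ.
Then v_1 = N · v_2 = (-1, -1, 0, 0, 0)ᵀ.

Sanity check: (A − (-2)·I) v_1 = (0, 0, 0, 0, 0)ᵀ = 0. ✓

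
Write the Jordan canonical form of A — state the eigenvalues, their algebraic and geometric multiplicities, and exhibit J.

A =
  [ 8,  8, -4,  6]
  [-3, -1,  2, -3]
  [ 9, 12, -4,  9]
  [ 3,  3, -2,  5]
J_3(2) ⊕ J_1(2)

The characteristic polynomial is
  det(x·I − A) = x^4 - 8*x^3 + 24*x^2 - 32*x + 16 = (x - 2)^4

Eigenvalues and multiplicities (the geometric multiplicity of λ is n − rank(A − λI), which equals the number of Jordan blocks for λ):
  λ = 2: algebraic multiplicity = 4, geometric multiplicity = 2

Determining the block sizes for each eigenvalue:
  λ = 2: with am = 4 and gm = 2, the partition is not yet determined (e.g. several partitions of 4 into 2 parts exist). Let N = A − (2)·I. Computing rank(N^1) = 2, rank(N^2) = 1, rank(N^3) = 0; the number of blocks of size ≥ j is rank(N^{j−1}) − rank(N^j), giving [2, 1, 1]. So we have 1 block(s) of size 3, 1 block(s) of size 1 → block sizes [3, 1]

Assembling the blocks gives a Jordan form
J =
  [2, 1, 0, 0]
  [0, 2, 1, 0]
  [0, 0, 2, 0]
  [0, 0, 0, 2]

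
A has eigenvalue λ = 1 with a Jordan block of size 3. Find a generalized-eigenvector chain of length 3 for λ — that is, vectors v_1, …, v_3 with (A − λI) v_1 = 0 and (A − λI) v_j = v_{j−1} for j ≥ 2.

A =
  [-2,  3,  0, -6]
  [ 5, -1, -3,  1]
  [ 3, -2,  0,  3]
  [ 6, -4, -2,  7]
A Jordan chain for λ = 1 of length 3:
v_1 = (-12, -28, -4, -8)ᵀ
v_2 = (-3, 5, 3, 6)ᵀ
v_3 = (1, 0, 0, 0)ᵀ

Let N = A − (1)·I. We want v_3 with N^3 v_3 = 0 but N^2 v_3 ≠ 0; then v_{j-1} := N · v_j for j = 3, …, 2.

Pick v_3 = (1, 0, 0, 0)ᵀ.
Then v_2 = N · v_3 = (-3, 5, 3, 6)ᵀ.
Then v_1 = N · v_2 = (-12, -28, -4, -8)ᵀ.

Sanity check: (A − (1)·I) v_1 = (0, 0, 0, 0)ᵀ = 0. ✓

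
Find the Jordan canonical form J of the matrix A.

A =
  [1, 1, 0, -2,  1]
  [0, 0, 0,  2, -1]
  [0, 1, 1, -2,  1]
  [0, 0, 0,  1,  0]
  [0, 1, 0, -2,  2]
J_2(1) ⊕ J_1(1) ⊕ J_1(1) ⊕ J_1(1)

The characteristic polynomial is
  det(x·I − A) = x^5 - 5*x^4 + 10*x^3 - 10*x^2 + 5*x - 1 = (x - 1)^5

Eigenvalues and multiplicities (the geometric multiplicity of λ is n − rank(A − λI), which equals the number of Jordan blocks for λ):
  λ = 1: algebraic multiplicity = 5, geometric multiplicity = 4

Determining the block sizes for each eigenvalue:
  λ = 1: 4 blocks summing to 5 forces exactly one block of size 2 and the rest size 1 → block sizes [2, 1, 1, 1]

Assembling the blocks gives a Jordan form
J =
  [1, 1, 0, 0, 0]
  [0, 1, 0, 0, 0]
  [0, 0, 1, 0, 0]
  [0, 0, 0, 1, 0]
  [0, 0, 0, 0, 1]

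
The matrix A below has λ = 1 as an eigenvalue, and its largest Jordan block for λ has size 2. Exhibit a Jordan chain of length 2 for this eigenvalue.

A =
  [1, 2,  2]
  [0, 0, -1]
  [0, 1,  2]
A Jordan chain for λ = 1 of length 2:
v_1 = (2, -1, 1)ᵀ
v_2 = (0, 1, 0)ᵀ

Let N = A − (1)·I. We want v_2 with N^2 v_2 = 0 but N^1 v_2 ≠ 0; then v_{j-1} := N · v_j for j = 2, …, 2.

Pick v_2 = (0, 1, 0)ᵀ.
Then v_1 = N · v_2 = (2, -1, 1)ᵀ.

Sanity check: (A − (1)·I) v_1 = (0, 0, 0)ᵀ = 0. ✓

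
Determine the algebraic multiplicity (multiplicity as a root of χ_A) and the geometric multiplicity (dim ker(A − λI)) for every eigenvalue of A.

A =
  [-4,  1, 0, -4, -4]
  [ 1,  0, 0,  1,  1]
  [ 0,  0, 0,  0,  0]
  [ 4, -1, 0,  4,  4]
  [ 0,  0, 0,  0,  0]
λ = 0: alg = 5, geom = 3

Step 1 — factor the characteristic polynomial to read off the algebraic multiplicities:
  χ_A(x) = x^5

Step 2 — compute geometric multiplicities via the rank-nullity identity g(λ) = n − rank(A − λI):
  rank(A − (0)·I) = 2, so dim ker(A − (0)·I) = n − 2 = 3

Summary:
  λ = 0: algebraic multiplicity = 5, geometric multiplicity = 3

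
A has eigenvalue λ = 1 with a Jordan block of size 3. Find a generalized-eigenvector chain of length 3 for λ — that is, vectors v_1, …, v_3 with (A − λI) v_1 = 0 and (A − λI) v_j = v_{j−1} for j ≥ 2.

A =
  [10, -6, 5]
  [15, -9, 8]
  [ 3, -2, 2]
A Jordan chain for λ = 1 of length 3:
v_1 = (6, 9, 0)ᵀ
v_2 = (9, 15, 3)ᵀ
v_3 = (1, 0, 0)ᵀ

Let N = A − (1)·I. We want v_3 with N^3 v_3 = 0 but N^2 v_3 ≠ 0; then v_{j-1} := N · v_j for j = 3, …, 2.

Pick v_3 = (1, 0, 0)ᵀ.
Then v_2 = N · v_3 = (9, 15, 3)ᵀ.
Then v_1 = N · v_2 = (6, 9, 0)ᵀ.

Sanity check: (A − (1)·I) v_1 = (0, 0, 0)ᵀ = 0. ✓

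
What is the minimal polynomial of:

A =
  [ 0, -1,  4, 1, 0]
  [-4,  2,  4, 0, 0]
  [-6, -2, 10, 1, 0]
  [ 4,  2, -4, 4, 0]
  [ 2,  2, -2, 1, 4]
x^2 - 8*x + 16

The characteristic polynomial is χ_A(x) = (x - 4)^5, so the eigenvalues are known. The minimal polynomial is
  m_A(x) = Π_λ (x − λ)^{k_λ}
where k_λ is the size of the *largest* Jordan block for λ (equivalently, the smallest k with (A − λI)^k v = 0 for every generalised eigenvector v of λ).

  λ = 4: largest Jordan block has size 2, contributing (x − 4)^2

So m_A(x) = (x - 4)^2 = x^2 - 8*x + 16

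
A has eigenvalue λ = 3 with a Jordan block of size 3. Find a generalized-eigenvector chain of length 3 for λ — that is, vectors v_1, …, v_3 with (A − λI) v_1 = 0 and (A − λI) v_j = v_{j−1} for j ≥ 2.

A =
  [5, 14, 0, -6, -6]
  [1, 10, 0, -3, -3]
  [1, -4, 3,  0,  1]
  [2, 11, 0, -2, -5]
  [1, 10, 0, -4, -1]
A Jordan chain for λ = 3 of length 3:
v_1 = (0, 0, -1, 0, 0)ᵀ
v_2 = (2, 1, 1, 2, 1)ᵀ
v_3 = (1, 0, 0, 0, 0)ᵀ

Let N = A − (3)·I. We want v_3 with N^3 v_3 = 0 but N^2 v_3 ≠ 0; then v_{j-1} := N · v_j for j = 3, …, 2.

Pick v_3 = (1, 0, 0, 0, 0)ᵀ.
Then v_2 = N · v_3 = (2, 1, 1, 2, 1)ᵀ.
Then v_1 = N · v_2 = (0, 0, -1, 0, 0)ᵀ.

Sanity check: (A − (3)·I) v_1 = (0, 0, 0, 0, 0)ᵀ = 0. ✓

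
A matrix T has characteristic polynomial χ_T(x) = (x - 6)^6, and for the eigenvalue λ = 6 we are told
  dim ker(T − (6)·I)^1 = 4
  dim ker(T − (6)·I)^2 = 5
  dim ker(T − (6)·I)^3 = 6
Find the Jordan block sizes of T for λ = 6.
Block sizes for λ = 6: [3, 1, 1, 1]

From the dimensions of kernels of powers, the number of Jordan blocks of size at least j is d_j − d_{j−1} where d_j = dim ker(N^j) (with d_0 = 0). Computing the differences gives [4, 1, 1].
The number of blocks of size exactly k is (#blocks of size ≥ k) − (#blocks of size ≥ k + 1), so the partition is: 3 block(s) of size 1, 1 block(s) of size 3.
In nonincreasing order the block sizes are [3, 1, 1, 1].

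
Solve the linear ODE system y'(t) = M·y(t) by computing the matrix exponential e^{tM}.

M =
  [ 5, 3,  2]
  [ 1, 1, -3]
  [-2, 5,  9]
e^{tM} =
  [-t^2*exp(5*t)/2 + exp(5*t), -t^2*exp(5*t) + 3*t*exp(5*t), -t^2*exp(5*t)/2 + 2*t*exp(5*t)]
  [t^2*exp(5*t) + t*exp(5*t), 2*t^2*exp(5*t) - 4*t*exp(5*t) + exp(5*t), t^2*exp(5*t) - 3*t*exp(5*t)]
  [-3*t^2*exp(5*t)/2 - 2*t*exp(5*t), -3*t^2*exp(5*t) + 5*t*exp(5*t), -3*t^2*exp(5*t)/2 + 4*t*exp(5*t) + exp(5*t)]

Strategy: write M = P · J · P⁻¹ where J is a Jordan canonical form, so e^{tM} = P · e^{tJ} · P⁻¹, and e^{tJ} can be computed block-by-block.

M has Jordan form
J =
  [5, 1, 0]
  [0, 5, 1]
  [0, 0, 5]
(up to reordering of blocks).

Per-block formulas:
  For a 3×3 Jordan block J_3(5): exp(t · J_3(5)) = e^(5t)·(I + t·N + (t^2/2)·N^2), where N is the 3×3 nilpotent shift.

After assembling e^{tJ} and conjugating by P, we get:

e^{tM} =
  [-t^2*exp(5*t)/2 + exp(5*t), -t^2*exp(5*t) + 3*t*exp(5*t), -t^2*exp(5*t)/2 + 2*t*exp(5*t)]
  [t^2*exp(5*t) + t*exp(5*t), 2*t^2*exp(5*t) - 4*t*exp(5*t) + exp(5*t), t^2*exp(5*t) - 3*t*exp(5*t)]
  [-3*t^2*exp(5*t)/2 - 2*t*exp(5*t), -3*t^2*exp(5*t) + 5*t*exp(5*t), -3*t^2*exp(5*t)/2 + 4*t*exp(5*t) + exp(5*t)]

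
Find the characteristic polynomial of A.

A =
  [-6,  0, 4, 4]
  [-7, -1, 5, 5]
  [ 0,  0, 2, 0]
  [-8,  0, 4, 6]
x^4 - x^3 - 6*x^2 + 4*x + 8

Expanding det(x·I − A) (e.g. by cofactor expansion or by noting that A is similar to its Jordan form J, which has the same characteristic polynomial as A) gives
  χ_A(x) = x^4 - x^3 - 6*x^2 + 4*x + 8
which factors as (x - 2)^2*(x + 1)*(x + 2). The eigenvalues (with algebraic multiplicities) are λ = -2 with multiplicity 1, λ = -1 with multiplicity 1, λ = 2 with multiplicity 2.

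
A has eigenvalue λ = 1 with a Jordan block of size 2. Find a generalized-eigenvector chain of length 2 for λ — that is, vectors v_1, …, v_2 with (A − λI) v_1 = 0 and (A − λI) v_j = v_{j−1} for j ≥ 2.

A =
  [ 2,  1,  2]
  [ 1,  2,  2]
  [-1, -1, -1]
A Jordan chain for λ = 1 of length 2:
v_1 = (1, 1, -1)ᵀ
v_2 = (1, 0, 0)ᵀ

Let N = A − (1)·I. We want v_2 with N^2 v_2 = 0 but N^1 v_2 ≠ 0; then v_{j-1} := N · v_j for j = 2, …, 2.

Pick v_2 = (1, 0, 0)ᵀ.
Then v_1 = N · v_2 = (1, 1, -1)ᵀ.

Sanity check: (A − (1)·I) v_1 = (0, 0, 0)ᵀ = 0. ✓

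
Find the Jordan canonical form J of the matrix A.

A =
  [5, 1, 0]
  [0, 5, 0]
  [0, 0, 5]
J_2(5) ⊕ J_1(5)

The characteristic polynomial is
  det(x·I − A) = x^3 - 15*x^2 + 75*x - 125 = (x - 5)^3

Eigenvalues and multiplicities (the geometric multiplicity of λ is n − rank(A − λI), which equals the number of Jordan blocks for λ):
  λ = 5: algebraic multiplicity = 3, geometric multiplicity = 2

Determining the block sizes for each eigenvalue:
  λ = 5: 2 blocks summing to 3 forces exactly one block of size 2 and the rest size 1 → block sizes [2, 1]

Assembling the blocks gives a Jordan form
J =
  [5, 1, 0]
  [0, 5, 0]
  [0, 0, 5]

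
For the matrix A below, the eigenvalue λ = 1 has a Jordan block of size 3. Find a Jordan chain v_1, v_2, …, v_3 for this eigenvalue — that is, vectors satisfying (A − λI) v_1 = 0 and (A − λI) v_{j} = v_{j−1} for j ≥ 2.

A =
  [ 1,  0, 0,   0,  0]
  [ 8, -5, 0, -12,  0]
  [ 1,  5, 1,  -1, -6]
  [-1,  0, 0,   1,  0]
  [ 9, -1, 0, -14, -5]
A Jordan chain for λ = 1 of length 3:
v_1 = (0, 0, -2, 0, 0)ᵀ
v_2 = (0, 4, 1, -2, 4)ᵀ
v_3 = (2, 0, 0, 1, 0)ᵀ

Let N = A − (1)·I. We want v_3 with N^3 v_3 = 0 but N^2 v_3 ≠ 0; then v_{j-1} := N · v_j for j = 3, …, 2.

Pick v_3 = (2, 0, 0, 1, 0)ᵀ.
Then v_2 = N · v_3 = (0, 4, 1, -2, 4)ᵀ.
Then v_1 = N · v_2 = (0, 0, -2, 0, 0)ᵀ.

Sanity check: (A − (1)·I) v_1 = (0, 0, 0, 0, 0)ᵀ = 0. ✓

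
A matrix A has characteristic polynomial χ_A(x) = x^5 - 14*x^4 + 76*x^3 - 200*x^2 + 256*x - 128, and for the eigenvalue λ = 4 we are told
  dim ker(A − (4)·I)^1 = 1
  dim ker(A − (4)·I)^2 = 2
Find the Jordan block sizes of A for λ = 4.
Block sizes for λ = 4: [2]

From the dimensions of kernels of powers, the number of Jordan blocks of size at least j is d_j − d_{j−1} where d_j = dim ker(N^j) (with d_0 = 0). Computing the differences gives [1, 1].
The number of blocks of size exactly k is (#blocks of size ≥ k) − (#blocks of size ≥ k + 1), so the partition is: 1 block(s) of size 2.
In nonincreasing order the block sizes are [2].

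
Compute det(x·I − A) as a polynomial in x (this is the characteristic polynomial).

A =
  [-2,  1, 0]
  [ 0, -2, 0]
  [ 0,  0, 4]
x^3 - 12*x - 16

Expanding det(x·I − A) (e.g. by cofactor expansion or by noting that A is similar to its Jordan form J, which has the same characteristic polynomial as A) gives
  χ_A(x) = x^3 - 12*x - 16
which factors as (x - 4)*(x + 2)^2. The eigenvalues (with algebraic multiplicities) are λ = -2 with multiplicity 2, λ = 4 with multiplicity 1.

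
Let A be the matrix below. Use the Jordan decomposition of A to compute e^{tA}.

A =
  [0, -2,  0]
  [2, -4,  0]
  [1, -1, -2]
e^{tA} =
  [2*t*exp(-2*t) + exp(-2*t), -2*t*exp(-2*t), 0]
  [2*t*exp(-2*t), -2*t*exp(-2*t) + exp(-2*t), 0]
  [t*exp(-2*t), -t*exp(-2*t), exp(-2*t)]

Strategy: write A = P · J · P⁻¹ where J is a Jordan canonical form, so e^{tA} = P · e^{tJ} · P⁻¹, and e^{tJ} can be computed block-by-block.

A has Jordan form
J =
  [-2,  1,  0]
  [ 0, -2,  0]
  [ 0,  0, -2]
(up to reordering of blocks).

Per-block formulas:
  For a 2×2 Jordan block J_2(-2): exp(t · J_2(-2)) = e^(-2t)·(I + t·N), where N is the 2×2 nilpotent shift.
  For a 1×1 block at λ = -2: exp(t · [-2]) = [e^(-2t)].

After assembling e^{tJ} and conjugating by P, we get:

e^{tA} =
  [2*t*exp(-2*t) + exp(-2*t), -2*t*exp(-2*t), 0]
  [2*t*exp(-2*t), -2*t*exp(-2*t) + exp(-2*t), 0]
  [t*exp(-2*t), -t*exp(-2*t), exp(-2*t)]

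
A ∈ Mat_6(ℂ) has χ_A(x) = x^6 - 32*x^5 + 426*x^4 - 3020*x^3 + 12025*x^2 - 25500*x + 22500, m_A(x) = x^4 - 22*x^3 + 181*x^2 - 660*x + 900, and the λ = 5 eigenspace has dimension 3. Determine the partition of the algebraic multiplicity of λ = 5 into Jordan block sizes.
Block sizes for λ = 5: [2, 1, 1]

Step 1 — from the characteristic polynomial, algebraic multiplicity of λ = 5 is 4. From dim ker(A − (5)·I) = 3, there are exactly 3 Jordan blocks for λ = 5.
Step 2 — from the minimal polynomial, the factor (x − 5)^2 tells us the largest block for λ = 5 has size 2.
Step 3 — with total size 4, 3 blocks, and largest block 2, the block sizes (in nonincreasing order) are [2, 1, 1].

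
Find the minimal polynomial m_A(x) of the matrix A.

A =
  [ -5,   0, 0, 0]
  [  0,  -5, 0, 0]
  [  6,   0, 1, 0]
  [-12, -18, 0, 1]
x^2 + 4*x - 5

The characteristic polynomial is χ_A(x) = (x - 1)^2*(x + 5)^2, so the eigenvalues are known. The minimal polynomial is
  m_A(x) = Π_λ (x − λ)^{k_λ}
where k_λ is the size of the *largest* Jordan block for λ (equivalently, the smallest k with (A − λI)^k v = 0 for every generalised eigenvector v of λ).

  λ = -5: largest Jordan block has size 1, contributing (x + 5)
  λ = 1: largest Jordan block has size 1, contributing (x − 1)

So m_A(x) = (x - 1)*(x + 5) = x^2 + 4*x - 5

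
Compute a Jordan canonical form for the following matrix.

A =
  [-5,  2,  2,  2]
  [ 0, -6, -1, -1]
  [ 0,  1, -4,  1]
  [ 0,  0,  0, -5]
J_2(-5) ⊕ J_1(-5) ⊕ J_1(-5)

The characteristic polynomial is
  det(x·I − A) = x^4 + 20*x^3 + 150*x^2 + 500*x + 625 = (x + 5)^4

Eigenvalues and multiplicities (the geometric multiplicity of λ is n − rank(A − λI), which equals the number of Jordan blocks for λ):
  λ = -5: algebraic multiplicity = 4, geometric multiplicity = 3

Determining the block sizes for each eigenvalue:
  λ = -5: 3 blocks summing to 4 forces exactly one block of size 2 and the rest size 1 → block sizes [2, 1, 1]

Assembling the blocks gives a Jordan form
J =
  [-5,  1,  0,  0]
  [ 0, -5,  0,  0]
  [ 0,  0, -5,  0]
  [ 0,  0,  0, -5]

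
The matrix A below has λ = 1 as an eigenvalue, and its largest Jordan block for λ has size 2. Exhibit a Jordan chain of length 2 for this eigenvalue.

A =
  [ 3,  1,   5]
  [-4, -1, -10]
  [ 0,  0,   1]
A Jordan chain for λ = 1 of length 2:
v_1 = (2, -4, 0)ᵀ
v_2 = (1, 0, 0)ᵀ

Let N = A − (1)·I. We want v_2 with N^2 v_2 = 0 but N^1 v_2 ≠ 0; then v_{j-1} := N · v_j for j = 2, …, 2.

Pick v_2 = (1, 0, 0)ᵀ.
Then v_1 = N · v_2 = (2, -4, 0)ᵀ.

Sanity check: (A − (1)·I) v_1 = (0, 0, 0)ᵀ = 0. ✓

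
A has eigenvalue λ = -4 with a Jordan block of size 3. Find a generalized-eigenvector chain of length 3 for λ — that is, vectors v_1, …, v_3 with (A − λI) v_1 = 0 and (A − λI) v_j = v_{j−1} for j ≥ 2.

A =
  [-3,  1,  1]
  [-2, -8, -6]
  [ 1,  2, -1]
A Jordan chain for λ = -4 of length 3:
v_1 = (-1, 2, -1)ᵀ
v_2 = (1, -4, 2)ᵀ
v_3 = (0, 1, 0)ᵀ

Let N = A − (-4)·I. We want v_3 with N^3 v_3 = 0 but N^2 v_3 ≠ 0; then v_{j-1} := N · v_j for j = 3, …, 2.

Pick v_3 = (0, 1, 0)ᵀ.
Then v_2 = N · v_3 = (1, -4, 2)ᵀ.
Then v_1 = N · v_2 = (-1, 2, -1)ᵀ.

Sanity check: (A − (-4)·I) v_1 = (0, 0, 0)ᵀ = 0. ✓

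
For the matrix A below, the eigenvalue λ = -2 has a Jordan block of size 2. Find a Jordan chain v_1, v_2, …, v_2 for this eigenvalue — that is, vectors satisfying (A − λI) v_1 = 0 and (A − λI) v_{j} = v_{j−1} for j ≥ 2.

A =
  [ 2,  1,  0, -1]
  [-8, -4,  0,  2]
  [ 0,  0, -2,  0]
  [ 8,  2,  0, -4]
A Jordan chain for λ = -2 of length 2:
v_1 = (4, -8, 0, 8)ᵀ
v_2 = (1, 0, 0, 0)ᵀ

Let N = A − (-2)·I. We want v_2 with N^2 v_2 = 0 but N^1 v_2 ≠ 0; then v_{j-1} := N · v_j for j = 2, …, 2.

Pick v_2 = (1, 0, 0, 0)ᵀ.
Then v_1 = N · v_2 = (4, -8, 0, 8)ᵀ.

Sanity check: (A − (-2)·I) v_1 = (0, 0, 0, 0)ᵀ = 0. ✓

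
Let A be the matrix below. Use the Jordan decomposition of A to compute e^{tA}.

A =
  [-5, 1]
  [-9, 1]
e^{tA} =
  [-3*t*exp(-2*t) + exp(-2*t), t*exp(-2*t)]
  [-9*t*exp(-2*t), 3*t*exp(-2*t) + exp(-2*t)]

Strategy: write A = P · J · P⁻¹ where J is a Jordan canonical form, so e^{tA} = P · e^{tJ} · P⁻¹, and e^{tJ} can be computed block-by-block.

A has Jordan form
J =
  [-2,  1]
  [ 0, -2]
(up to reordering of blocks).

Per-block formulas:
  For a 2×2 Jordan block J_2(-2): exp(t · J_2(-2)) = e^(-2t)·(I + t·N), where N is the 2×2 nilpotent shift.

After assembling e^{tJ} and conjugating by P, we get:

e^{tA} =
  [-3*t*exp(-2*t) + exp(-2*t), t*exp(-2*t)]
  [-9*t*exp(-2*t), 3*t*exp(-2*t) + exp(-2*t)]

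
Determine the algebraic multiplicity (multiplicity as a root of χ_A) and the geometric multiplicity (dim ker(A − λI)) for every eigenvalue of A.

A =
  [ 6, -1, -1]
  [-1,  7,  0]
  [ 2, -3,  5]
λ = 6: alg = 3, geom = 1

Step 1 — factor the characteristic polynomial to read off the algebraic multiplicities:
  χ_A(x) = (x - 6)^3

Step 2 — compute geometric multiplicities via the rank-nullity identity g(λ) = n − rank(A − λI):
  rank(A − (6)·I) = 2, so dim ker(A − (6)·I) = n − 2 = 1

Summary:
  λ = 6: algebraic multiplicity = 3, geometric multiplicity = 1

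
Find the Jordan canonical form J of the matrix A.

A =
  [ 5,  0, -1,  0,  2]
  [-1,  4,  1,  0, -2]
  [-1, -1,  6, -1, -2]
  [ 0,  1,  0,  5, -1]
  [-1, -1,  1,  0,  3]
J_2(4) ⊕ J_3(5)

The characteristic polynomial is
  det(x·I − A) = x^5 - 23*x^4 + 211*x^3 - 965*x^2 + 2200*x - 2000 = (x - 5)^3*(x - 4)^2

Eigenvalues and multiplicities (the geometric multiplicity of λ is n − rank(A − λI), which equals the number of Jordan blocks for λ):
  λ = 4: algebraic multiplicity = 2, geometric multiplicity = 1
  λ = 5: algebraic multiplicity = 3, geometric multiplicity = 1

Determining the block sizes for each eigenvalue:
  λ = 4: one block (gm = 1), so the single block has size am = 2 → block sizes [2]
  λ = 5: one block (gm = 1), so the single block has size am = 3 → block sizes [3]

Assembling the blocks gives a Jordan form
J =
  [4, 1, 0, 0, 0]
  [0, 4, 0, 0, 0]
  [0, 0, 5, 1, 0]
  [0, 0, 0, 5, 1]
  [0, 0, 0, 0, 5]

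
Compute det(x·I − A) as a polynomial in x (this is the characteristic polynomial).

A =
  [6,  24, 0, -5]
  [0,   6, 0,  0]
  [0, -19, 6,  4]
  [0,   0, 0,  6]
x^4 - 24*x^3 + 216*x^2 - 864*x + 1296

Expanding det(x·I − A) (e.g. by cofactor expansion or by noting that A is similar to its Jordan form J, which has the same characteristic polynomial as A) gives
  χ_A(x) = x^4 - 24*x^3 + 216*x^2 - 864*x + 1296
which factors as (x - 6)^4. The eigenvalues (with algebraic multiplicities) are λ = 6 with multiplicity 4.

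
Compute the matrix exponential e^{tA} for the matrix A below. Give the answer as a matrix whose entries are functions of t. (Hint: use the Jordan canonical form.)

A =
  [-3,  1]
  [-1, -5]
e^{tA} =
  [t*exp(-4*t) + exp(-4*t), t*exp(-4*t)]
  [-t*exp(-4*t), -t*exp(-4*t) + exp(-4*t)]

Strategy: write A = P · J · P⁻¹ where J is a Jordan canonical form, so e^{tA} = P · e^{tJ} · P⁻¹, and e^{tJ} can be computed block-by-block.

A has Jordan form
J =
  [-4,  1]
  [ 0, -4]
(up to reordering of blocks).

Per-block formulas:
  For a 2×2 Jordan block J_2(-4): exp(t · J_2(-4)) = e^(-4t)·(I + t·N), where N is the 2×2 nilpotent shift.

After assembling e^{tJ} and conjugating by P, we get:

e^{tA} =
  [t*exp(-4*t) + exp(-4*t), t*exp(-4*t)]
  [-t*exp(-4*t), -t*exp(-4*t) + exp(-4*t)]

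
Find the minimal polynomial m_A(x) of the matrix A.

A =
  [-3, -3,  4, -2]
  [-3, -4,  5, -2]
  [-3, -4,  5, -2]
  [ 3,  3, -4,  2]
x^3

The characteristic polynomial is χ_A(x) = x^4, so the eigenvalues are known. The minimal polynomial is
  m_A(x) = Π_λ (x − λ)^{k_λ}
where k_λ is the size of the *largest* Jordan block for λ (equivalently, the smallest k with (A − λI)^k v = 0 for every generalised eigenvector v of λ).

  λ = 0: largest Jordan block has size 3, contributing (x − 0)^3

So m_A(x) = x^3 = x^3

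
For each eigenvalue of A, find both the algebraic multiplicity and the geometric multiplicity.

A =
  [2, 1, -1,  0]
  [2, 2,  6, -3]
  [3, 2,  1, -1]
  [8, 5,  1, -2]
λ = 0: alg = 1, geom = 1; λ = 1: alg = 3, geom = 1

Step 1 — factor the characteristic polynomial to read off the algebraic multiplicities:
  χ_A(x) = x*(x - 1)^3

Step 2 — compute geometric multiplicities via the rank-nullity identity g(λ) = n − rank(A − λI):
  rank(A − (0)·I) = 3, so dim ker(A − (0)·I) = n − 3 = 1
  rank(A − (1)·I) = 3, so dim ker(A − (1)·I) = n − 3 = 1

Summary:
  λ = 0: algebraic multiplicity = 1, geometric multiplicity = 1
  λ = 1: algebraic multiplicity = 3, geometric multiplicity = 1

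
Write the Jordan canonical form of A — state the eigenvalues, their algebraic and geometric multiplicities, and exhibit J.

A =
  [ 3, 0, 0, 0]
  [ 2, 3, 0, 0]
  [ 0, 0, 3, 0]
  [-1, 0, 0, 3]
J_2(3) ⊕ J_1(3) ⊕ J_1(3)

The characteristic polynomial is
  det(x·I − A) = x^4 - 12*x^3 + 54*x^2 - 108*x + 81 = (x - 3)^4

Eigenvalues and multiplicities (the geometric multiplicity of λ is n − rank(A − λI), which equals the number of Jordan blocks for λ):
  λ = 3: algebraic multiplicity = 4, geometric multiplicity = 3

Determining the block sizes for each eigenvalue:
  λ = 3: 3 blocks summing to 4 forces exactly one block of size 2 and the rest size 1 → block sizes [2, 1, 1]

Assembling the blocks gives a Jordan form
J =
  [3, 1, 0, 0]
  [0, 3, 0, 0]
  [0, 0, 3, 0]
  [0, 0, 0, 3]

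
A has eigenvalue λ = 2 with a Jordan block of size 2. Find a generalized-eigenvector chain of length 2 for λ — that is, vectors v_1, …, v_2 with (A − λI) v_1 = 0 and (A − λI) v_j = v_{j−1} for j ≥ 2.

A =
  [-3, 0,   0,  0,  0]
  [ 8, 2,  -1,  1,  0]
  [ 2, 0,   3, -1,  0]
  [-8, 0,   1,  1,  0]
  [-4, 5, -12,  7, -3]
A Jordan chain for λ = 2 of length 2:
v_1 = (0, -1, 1, 1, -2)ᵀ
v_2 = (0, 2, 1, 0, 0)ᵀ

Let N = A − (2)·I. We want v_2 with N^2 v_2 = 0 but N^1 v_2 ≠ 0; then v_{j-1} := N · v_j for j = 2, …, 2.

Pick v_2 = (0, 2, 1, 0, 0)ᵀ.
Then v_1 = N · v_2 = (0, -1, 1, 1, -2)ᵀ.

Sanity check: (A − (2)·I) v_1 = (0, 0, 0, 0, 0)ᵀ = 0. ✓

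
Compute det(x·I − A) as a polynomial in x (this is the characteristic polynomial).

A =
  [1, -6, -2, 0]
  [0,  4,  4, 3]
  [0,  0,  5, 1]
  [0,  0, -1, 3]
x^4 - 13*x^3 + 60*x^2 - 112*x + 64

Expanding det(x·I − A) (e.g. by cofactor expansion or by noting that A is similar to its Jordan form J, which has the same characteristic polynomial as A) gives
  χ_A(x) = x^4 - 13*x^3 + 60*x^2 - 112*x + 64
which factors as (x - 4)^3*(x - 1). The eigenvalues (with algebraic multiplicities) are λ = 1 with multiplicity 1, λ = 4 with multiplicity 3.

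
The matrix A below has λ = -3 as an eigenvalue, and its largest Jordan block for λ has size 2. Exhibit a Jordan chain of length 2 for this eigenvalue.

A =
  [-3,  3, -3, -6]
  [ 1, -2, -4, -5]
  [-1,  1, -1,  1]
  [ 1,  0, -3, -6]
A Jordan chain for λ = -3 of length 2:
v_1 = (0, 1, -1, 1)ᵀ
v_2 = (1, 0, 0, 0)ᵀ

Let N = A − (-3)·I. We want v_2 with N^2 v_2 = 0 but N^1 v_2 ≠ 0; then v_{j-1} := N · v_j for j = 2, …, 2.

Pick v_2 = (1, 0, 0, 0)ᵀ.
Then v_1 = N · v_2 = (0, 1, -1, 1)ᵀ.

Sanity check: (A − (-3)·I) v_1 = (0, 0, 0, 0)ᵀ = 0. ✓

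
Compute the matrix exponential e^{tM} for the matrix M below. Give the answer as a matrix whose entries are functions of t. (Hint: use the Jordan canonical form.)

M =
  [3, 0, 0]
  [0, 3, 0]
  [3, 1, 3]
e^{tM} =
  [exp(3*t), 0, 0]
  [0, exp(3*t), 0]
  [3*t*exp(3*t), t*exp(3*t), exp(3*t)]

Strategy: write M = P · J · P⁻¹ where J is a Jordan canonical form, so e^{tM} = P · e^{tJ} · P⁻¹, and e^{tJ} can be computed block-by-block.

M has Jordan form
J =
  [3, 1, 0]
  [0, 3, 0]
  [0, 0, 3]
(up to reordering of blocks).

Per-block formulas:
  For a 2×2 Jordan block J_2(3): exp(t · J_2(3)) = e^(3t)·(I + t·N), where N is the 2×2 nilpotent shift.
  For a 1×1 block at λ = 3: exp(t · [3]) = [e^(3t)].

After assembling e^{tJ} and conjugating by P, we get:

e^{tM} =
  [exp(3*t), 0, 0]
  [0, exp(3*t), 0]
  [3*t*exp(3*t), t*exp(3*t), exp(3*t)]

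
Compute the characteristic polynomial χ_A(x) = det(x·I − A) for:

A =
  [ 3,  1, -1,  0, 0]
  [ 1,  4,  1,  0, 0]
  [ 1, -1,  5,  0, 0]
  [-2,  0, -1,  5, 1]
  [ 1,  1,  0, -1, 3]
x^5 - 20*x^4 + 160*x^3 - 640*x^2 + 1280*x - 1024

Expanding det(x·I − A) (e.g. by cofactor expansion or by noting that A is similar to its Jordan form J, which has the same characteristic polynomial as A) gives
  χ_A(x) = x^5 - 20*x^4 + 160*x^3 - 640*x^2 + 1280*x - 1024
which factors as (x - 4)^5. The eigenvalues (with algebraic multiplicities) are λ = 4 with multiplicity 5.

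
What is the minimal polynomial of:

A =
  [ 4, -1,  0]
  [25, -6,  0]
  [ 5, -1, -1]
x^2 + 2*x + 1

The characteristic polynomial is χ_A(x) = (x + 1)^3, so the eigenvalues are known. The minimal polynomial is
  m_A(x) = Π_λ (x − λ)^{k_λ}
where k_λ is the size of the *largest* Jordan block for λ (equivalently, the smallest k with (A − λI)^k v = 0 for every generalised eigenvector v of λ).

  λ = -1: largest Jordan block has size 2, contributing (x + 1)^2

So m_A(x) = (x + 1)^2 = x^2 + 2*x + 1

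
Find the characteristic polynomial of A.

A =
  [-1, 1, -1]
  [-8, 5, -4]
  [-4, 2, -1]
x^3 - 3*x^2 + 3*x - 1

Expanding det(x·I − A) (e.g. by cofactor expansion or by noting that A is similar to its Jordan form J, which has the same characteristic polynomial as A) gives
  χ_A(x) = x^3 - 3*x^2 + 3*x - 1
which factors as (x - 1)^3. The eigenvalues (with algebraic multiplicities) are λ = 1 with multiplicity 3.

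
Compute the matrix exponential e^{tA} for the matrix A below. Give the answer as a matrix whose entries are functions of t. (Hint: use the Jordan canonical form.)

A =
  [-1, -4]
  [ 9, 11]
e^{tA} =
  [-6*t*exp(5*t) + exp(5*t), -4*t*exp(5*t)]
  [9*t*exp(5*t), 6*t*exp(5*t) + exp(5*t)]

Strategy: write A = P · J · P⁻¹ where J is a Jordan canonical form, so e^{tA} = P · e^{tJ} · P⁻¹, and e^{tJ} can be computed block-by-block.

A has Jordan form
J =
  [5, 1]
  [0, 5]
(up to reordering of blocks).

Per-block formulas:
  For a 2×2 Jordan block J_2(5): exp(t · J_2(5)) = e^(5t)·(I + t·N), where N is the 2×2 nilpotent shift.

After assembling e^{tJ} and conjugating by P, we get:

e^{tA} =
  [-6*t*exp(5*t) + exp(5*t), -4*t*exp(5*t)]
  [9*t*exp(5*t), 6*t*exp(5*t) + exp(5*t)]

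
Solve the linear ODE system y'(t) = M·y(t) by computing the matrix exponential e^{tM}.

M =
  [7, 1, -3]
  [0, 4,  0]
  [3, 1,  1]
e^{tM} =
  [3*t*exp(4*t) + exp(4*t), t*exp(4*t), -3*t*exp(4*t)]
  [0, exp(4*t), 0]
  [3*t*exp(4*t), t*exp(4*t), -3*t*exp(4*t) + exp(4*t)]

Strategy: write M = P · J · P⁻¹ where J is a Jordan canonical form, so e^{tM} = P · e^{tJ} · P⁻¹, and e^{tJ} can be computed block-by-block.

M has Jordan form
J =
  [4, 1, 0]
  [0, 4, 0]
  [0, 0, 4]
(up to reordering of blocks).

Per-block formulas:
  For a 1×1 block at λ = 4: exp(t · [4]) = [e^(4t)].
  For a 2×2 Jordan block J_2(4): exp(t · J_2(4)) = e^(4t)·(I + t·N), where N is the 2×2 nilpotent shift.

After assembling e^{tJ} and conjugating by P, we get:

e^{tM} =
  [3*t*exp(4*t) + exp(4*t), t*exp(4*t), -3*t*exp(4*t)]
  [0, exp(4*t), 0]
  [3*t*exp(4*t), t*exp(4*t), -3*t*exp(4*t) + exp(4*t)]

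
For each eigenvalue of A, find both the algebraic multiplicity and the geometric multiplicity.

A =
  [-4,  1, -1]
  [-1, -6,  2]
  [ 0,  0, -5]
λ = -5: alg = 3, geom = 1

Step 1 — factor the characteristic polynomial to read off the algebraic multiplicities:
  χ_A(x) = (x + 5)^3

Step 2 — compute geometric multiplicities via the rank-nullity identity g(λ) = n − rank(A − λI):
  rank(A − (-5)·I) = 2, so dim ker(A − (-5)·I) = n − 2 = 1

Summary:
  λ = -5: algebraic multiplicity = 3, geometric multiplicity = 1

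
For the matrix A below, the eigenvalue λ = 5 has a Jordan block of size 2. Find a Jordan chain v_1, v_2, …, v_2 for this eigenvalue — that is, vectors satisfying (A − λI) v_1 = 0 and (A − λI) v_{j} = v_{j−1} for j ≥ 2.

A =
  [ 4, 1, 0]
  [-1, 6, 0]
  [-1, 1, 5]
A Jordan chain for λ = 5 of length 2:
v_1 = (-1, -1, -1)ᵀ
v_2 = (1, 0, 0)ᵀ

Let N = A − (5)·I. We want v_2 with N^2 v_2 = 0 but N^1 v_2 ≠ 0; then v_{j-1} := N · v_j for j = 2, …, 2.

Pick v_2 = (1, 0, 0)ᵀ.
Then v_1 = N · v_2 = (-1, -1, -1)ᵀ.

Sanity check: (A − (5)·I) v_1 = (0, 0, 0)ᵀ = 0. ✓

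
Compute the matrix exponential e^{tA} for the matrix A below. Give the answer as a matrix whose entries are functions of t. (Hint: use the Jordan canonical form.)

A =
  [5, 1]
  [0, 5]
e^{tA} =
  [exp(5*t), t*exp(5*t)]
  [0, exp(5*t)]

Strategy: write A = P · J · P⁻¹ where J is a Jordan canonical form, so e^{tA} = P · e^{tJ} · P⁻¹, and e^{tJ} can be computed block-by-block.

A has Jordan form
J =
  [5, 1]
  [0, 5]
(up to reordering of blocks).

Per-block formulas:
  For a 2×2 Jordan block J_2(5): exp(t · J_2(5)) = e^(5t)·(I + t·N), where N is the 2×2 nilpotent shift.

After assembling e^{tJ} and conjugating by P, we get:

e^{tA} =
  [exp(5*t), t*exp(5*t)]
  [0, exp(5*t)]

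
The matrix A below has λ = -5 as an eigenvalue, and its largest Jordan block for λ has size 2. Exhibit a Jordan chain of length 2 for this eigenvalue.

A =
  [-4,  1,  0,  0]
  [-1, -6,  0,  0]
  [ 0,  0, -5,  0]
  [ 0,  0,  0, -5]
A Jordan chain for λ = -5 of length 2:
v_1 = (1, -1, 0, 0)ᵀ
v_2 = (1, 0, 0, 0)ᵀ

Let N = A − (-5)·I. We want v_2 with N^2 v_2 = 0 but N^1 v_2 ≠ 0; then v_{j-1} := N · v_j for j = 2, …, 2.

Pick v_2 = (1, 0, 0, 0)ᵀ.
Then v_1 = N · v_2 = (1, -1, 0, 0)ᵀ.

Sanity check: (A − (-5)·I) v_1 = (0, 0, 0, 0)ᵀ = 0. ✓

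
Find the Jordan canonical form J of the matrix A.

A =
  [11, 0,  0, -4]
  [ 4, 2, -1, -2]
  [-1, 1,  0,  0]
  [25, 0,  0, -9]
J_3(1) ⊕ J_1(1)

The characteristic polynomial is
  det(x·I − A) = x^4 - 4*x^3 + 6*x^2 - 4*x + 1 = (x - 1)^4

Eigenvalues and multiplicities (the geometric multiplicity of λ is n − rank(A − λI), which equals the number of Jordan blocks for λ):
  λ = 1: algebraic multiplicity = 4, geometric multiplicity = 2

Determining the block sizes for each eigenvalue:
  λ = 1: with am = 4 and gm = 2, the partition is not yet determined (e.g. several partitions of 4 into 2 parts exist). Let N = A − (1)·I. Computing rank(N^1) = 2, rank(N^2) = 1, rank(N^3) = 0; the number of blocks of size ≥ j is rank(N^{j−1}) − rank(N^j), giving [2, 1, 1]. So we have 1 block(s) of size 3, 1 block(s) of size 1 → block sizes [3, 1]

Assembling the blocks gives a Jordan form
J =
  [1, 1, 0, 0]
  [0, 1, 1, 0]
  [0, 0, 1, 0]
  [0, 0, 0, 1]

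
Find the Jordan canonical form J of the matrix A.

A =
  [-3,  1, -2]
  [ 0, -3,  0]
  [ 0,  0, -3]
J_2(-3) ⊕ J_1(-3)

The characteristic polynomial is
  det(x·I − A) = x^3 + 9*x^2 + 27*x + 27 = (x + 3)^3

Eigenvalues and multiplicities (the geometric multiplicity of λ is n − rank(A − λI), which equals the number of Jordan blocks for λ):
  λ = -3: algebraic multiplicity = 3, geometric multiplicity = 2

Determining the block sizes for each eigenvalue:
  λ = -3: 2 blocks summing to 3 forces exactly one block of size 2 and the rest size 1 → block sizes [2, 1]

Assembling the blocks gives a Jordan form
J =
  [-3,  1,  0]
  [ 0, -3,  0]
  [ 0,  0, -3]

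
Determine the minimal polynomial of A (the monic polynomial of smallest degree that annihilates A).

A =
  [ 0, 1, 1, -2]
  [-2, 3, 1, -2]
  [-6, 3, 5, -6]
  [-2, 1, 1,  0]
x^2 - 4*x + 4

The characteristic polynomial is χ_A(x) = (x - 2)^4, so the eigenvalues are known. The minimal polynomial is
  m_A(x) = Π_λ (x − λ)^{k_λ}
where k_λ is the size of the *largest* Jordan block for λ (equivalently, the smallest k with (A − λI)^k v = 0 for every generalised eigenvector v of λ).

  λ = 2: largest Jordan block has size 2, contributing (x − 2)^2

So m_A(x) = (x - 2)^2 = x^2 - 4*x + 4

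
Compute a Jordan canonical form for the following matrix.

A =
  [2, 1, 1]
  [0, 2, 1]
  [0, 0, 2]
J_3(2)

The characteristic polynomial is
  det(x·I − A) = x^3 - 6*x^2 + 12*x - 8 = (x - 2)^3

Eigenvalues and multiplicities (the geometric multiplicity of λ is n − rank(A − λI), which equals the number of Jordan blocks for λ):
  λ = 2: algebraic multiplicity = 3, geometric multiplicity = 1

Determining the block sizes for each eigenvalue:
  λ = 2: one block (gm = 1), so the single block has size am = 3 → block sizes [3]

Assembling the blocks gives a Jordan form
J =
  [2, 1, 0]
  [0, 2, 1]
  [0, 0, 2]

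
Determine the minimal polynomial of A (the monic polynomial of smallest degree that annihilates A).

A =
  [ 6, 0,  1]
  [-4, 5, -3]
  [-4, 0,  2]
x^3 - 13*x^2 + 56*x - 80

The characteristic polynomial is χ_A(x) = (x - 5)*(x - 4)^2, so the eigenvalues are known. The minimal polynomial is
  m_A(x) = Π_λ (x − λ)^{k_λ}
where k_λ is the size of the *largest* Jordan block for λ (equivalently, the smallest k with (A − λI)^k v = 0 for every generalised eigenvector v of λ).

  λ = 4: largest Jordan block has size 2, contributing (x − 4)^2
  λ = 5: largest Jordan block has size 1, contributing (x − 5)

So m_A(x) = (x - 5)*(x - 4)^2 = x^3 - 13*x^2 + 56*x - 80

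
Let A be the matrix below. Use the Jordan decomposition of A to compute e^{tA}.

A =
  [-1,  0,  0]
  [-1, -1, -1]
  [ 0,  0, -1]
e^{tA} =
  [exp(-t), 0, 0]
  [-t*exp(-t), exp(-t), -t*exp(-t)]
  [0, 0, exp(-t)]

Strategy: write A = P · J · P⁻¹ where J is a Jordan canonical form, so e^{tA} = P · e^{tJ} · P⁻¹, and e^{tJ} can be computed block-by-block.

A has Jordan form
J =
  [-1,  1,  0]
  [ 0, -1,  0]
  [ 0,  0, -1]
(up to reordering of blocks).

Per-block formulas:
  For a 2×2 Jordan block J_2(-1): exp(t · J_2(-1)) = e^(-1t)·(I + t·N), where N is the 2×2 nilpotent shift.
  For a 1×1 block at λ = -1: exp(t · [-1]) = [e^(-1t)].

After assembling e^{tJ} and conjugating by P, we get:

e^{tA} =
  [exp(-t), 0, 0]
  [-t*exp(-t), exp(-t), -t*exp(-t)]
  [0, 0, exp(-t)]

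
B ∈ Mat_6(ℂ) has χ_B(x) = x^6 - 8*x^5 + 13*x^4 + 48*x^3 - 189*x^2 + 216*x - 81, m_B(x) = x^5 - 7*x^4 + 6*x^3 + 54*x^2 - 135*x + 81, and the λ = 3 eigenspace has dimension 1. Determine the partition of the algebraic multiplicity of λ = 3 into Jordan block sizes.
Block sizes for λ = 3: [3]

Step 1 — from the characteristic polynomial, algebraic multiplicity of λ = 3 is 3. From dim ker(B − (3)·I) = 1, there are exactly 1 Jordan blocks for λ = 3.
Step 2 — from the minimal polynomial, the factor (x − 3)^3 tells us the largest block for λ = 3 has size 3.
Step 3 — with total size 3, 1 blocks, and largest block 3, the block sizes (in nonincreasing order) are [3].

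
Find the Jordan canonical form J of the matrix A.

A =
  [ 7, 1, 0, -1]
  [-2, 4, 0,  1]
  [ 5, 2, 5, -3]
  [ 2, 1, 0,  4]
J_2(5) ⊕ J_2(5)

The characteristic polynomial is
  det(x·I − A) = x^4 - 20*x^3 + 150*x^2 - 500*x + 625 = (x - 5)^4

Eigenvalues and multiplicities (the geometric multiplicity of λ is n − rank(A − λI), which equals the number of Jordan blocks for λ):
  λ = 5: algebraic multiplicity = 4, geometric multiplicity = 2

Determining the block sizes for each eigenvalue:
  λ = 5: with am = 4 and gm = 2, the partition is not yet determined (e.g. several partitions of 4 into 2 parts exist). Let N = A − (5)·I. Computing rank(N^1) = 2, rank(N^2) = 0; the number of blocks of size ≥ j is rank(N^{j−1}) − rank(N^j), giving [2, 2]. So we have 2 block(s) of size 2 → block sizes [2, 2]

Assembling the blocks gives a Jordan form
J =
  [5, 1, 0, 0]
  [0, 5, 0, 0]
  [0, 0, 5, 1]
  [0, 0, 0, 5]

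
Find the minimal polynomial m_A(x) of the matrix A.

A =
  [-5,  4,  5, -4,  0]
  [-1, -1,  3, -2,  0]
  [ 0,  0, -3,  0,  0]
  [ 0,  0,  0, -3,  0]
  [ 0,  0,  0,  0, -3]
x^3 + 9*x^2 + 27*x + 27

The characteristic polynomial is χ_A(x) = (x + 3)^5, so the eigenvalues are known. The minimal polynomial is
  m_A(x) = Π_λ (x − λ)^{k_λ}
where k_λ is the size of the *largest* Jordan block for λ (equivalently, the smallest k with (A − λI)^k v = 0 for every generalised eigenvector v of λ).

  λ = -3: largest Jordan block has size 3, contributing (x + 3)^3

So m_A(x) = (x + 3)^3 = x^3 + 9*x^2 + 27*x + 27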